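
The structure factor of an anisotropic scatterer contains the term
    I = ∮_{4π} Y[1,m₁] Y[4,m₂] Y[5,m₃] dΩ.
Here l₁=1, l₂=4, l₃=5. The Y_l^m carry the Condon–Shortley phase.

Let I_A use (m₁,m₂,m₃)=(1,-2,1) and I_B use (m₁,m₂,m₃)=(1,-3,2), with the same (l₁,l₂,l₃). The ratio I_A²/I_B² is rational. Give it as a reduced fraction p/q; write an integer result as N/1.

l's match ⇒ only the (l;m) 3-j factors differ between A and B.
A: triangle coeff Δ(1,4,5) = 1/495; Σ_t [0,0]: t=0:+1/2880 = 1/2880; (3j)²=2/165 [(1 4 5; 1 -2 1)], sign=+1
B: triangle coeff Δ(1,4,5) = 1/495; Σ_t [0,0]: t=0:+1/10080 = 1/10080; (3j)²=1/165 [(1 4 5; 1 -3 2)], sign=-1
I_A²/I_B² = (2/165)/(1/165) = 2/1

2/1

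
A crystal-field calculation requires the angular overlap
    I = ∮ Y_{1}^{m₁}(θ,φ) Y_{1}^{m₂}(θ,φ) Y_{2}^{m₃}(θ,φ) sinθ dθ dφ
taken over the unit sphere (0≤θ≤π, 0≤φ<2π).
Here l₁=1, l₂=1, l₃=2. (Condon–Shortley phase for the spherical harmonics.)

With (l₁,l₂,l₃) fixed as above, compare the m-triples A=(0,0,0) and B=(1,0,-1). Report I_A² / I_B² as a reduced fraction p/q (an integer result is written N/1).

Same 1,1,2: normalisation and zero-m 3j drop out of the ratio.
A: Δ: 0! 2! 2! / 5! → 1/30; sum: t=0:+1/1 = 1/1; 3j²(1 1 2; 0 0 0) = Δ·Π!·Σ² = 2/15  (sign +1)
B: Δ: 0! 2! 2! / 5! → 1/30; sum: t=0:+1/2 = 1/2; 3j²(1 1 2; 1 0 -1) = Δ·Π!·Σ² = 1/10  (sign -1)
I_A²/I_B² = (2/15)/(1/10) = 4/3

4/3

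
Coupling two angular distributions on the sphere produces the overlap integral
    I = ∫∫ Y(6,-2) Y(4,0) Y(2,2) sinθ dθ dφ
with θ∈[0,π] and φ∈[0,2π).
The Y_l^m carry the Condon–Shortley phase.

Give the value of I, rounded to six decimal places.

0.133065

Rules hold: Σm=0, L=12 even, 2≤2≤10.
N = 13·9·5 = 585
Δ = 8!·4!·0!/13! = 1/6435
Racah Σ t=4..4: t=4:+1/2304 = 1/2304
⇒ 3j(6 4 2; 0 0 0)² = 5/143, sgn +1
Racah Σ t=4..4: t=4:+1/13824 = 1/13824
⇒ 3j(6 4 2; -2 0 2)² = 14/1287, sgn +1
4πI² = N·(3j₀)²·(3jₘ)² = 350/1573
I = +1·√(0.222505/4π) = 0.13306527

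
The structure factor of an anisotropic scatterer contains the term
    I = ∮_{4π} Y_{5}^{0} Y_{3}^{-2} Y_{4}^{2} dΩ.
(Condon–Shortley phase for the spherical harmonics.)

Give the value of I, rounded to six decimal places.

Checks pass: Σm=0; 12 even; l₃=4∈[2,8].
(2·5+1)(2·3+1)(2·4+1) = 693
Δ: 4! 6! 2! / 13! → 1/180180
sum: t=1:−1/576 t=2:+1/144 t=3:−1/576 = 1/288
3j²(5 3 4; 0 0 0) = Δ·Π!·Σ² = 20/1001  (sign +1)
sum: t=0:+1/2880 t=1:−1/576 = -1/720
3j²(5 3 4; 0 -2 2) = Δ·Π!·Σ² = 80/3003  (sign -1)
combine: 4πI² = 693·20/1001·80/3003 = 4800/13013
take √, sign -1: I = -0.17132746

-0.171327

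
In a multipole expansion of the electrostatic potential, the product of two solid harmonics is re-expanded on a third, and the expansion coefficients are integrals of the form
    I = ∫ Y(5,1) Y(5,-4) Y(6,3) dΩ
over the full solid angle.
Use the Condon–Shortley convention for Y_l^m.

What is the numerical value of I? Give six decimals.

m-sum 0 ✓  L=16 even ✓  0≤6≤10 ✓
Π(2lᵢ+1) = 11×11×13 = 1573
triangle coeff Δ(5,5,6) = 1/28588560
Σ_t [0,4]: t=0:+1/345600 t=1:−1/13824 t=2:+1/5184 t=3:−1/13824 t=4:+1/345600 = 7/129600
(3j)²=80/7293 [(5 5 6; 0 0 0)], sign=+1
Σ_t [0,1]: t=0:+1/138240 t=1:−1/155520 = 1/1244160
(3j)²=3/9724 [(5 5 6; 1 -4 3)], sign=-1
⇒ 4πI² = 20/3757
I = (-1)√(20/3757/(4π)) = -0.02058209

-0.020582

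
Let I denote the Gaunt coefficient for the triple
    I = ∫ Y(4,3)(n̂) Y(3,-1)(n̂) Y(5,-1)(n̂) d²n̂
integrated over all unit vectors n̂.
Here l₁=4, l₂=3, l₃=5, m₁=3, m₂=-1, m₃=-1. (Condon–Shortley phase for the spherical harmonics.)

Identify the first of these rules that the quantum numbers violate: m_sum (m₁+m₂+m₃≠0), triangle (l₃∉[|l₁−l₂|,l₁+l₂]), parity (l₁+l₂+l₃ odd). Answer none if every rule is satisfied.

azimuthal sum: 3 − 1 − 1 = 1  ✗
1 ≤ 5 ≤ 7 (triangle on l)
L = 4 + 3 + 5 = 12 (even)

m_sum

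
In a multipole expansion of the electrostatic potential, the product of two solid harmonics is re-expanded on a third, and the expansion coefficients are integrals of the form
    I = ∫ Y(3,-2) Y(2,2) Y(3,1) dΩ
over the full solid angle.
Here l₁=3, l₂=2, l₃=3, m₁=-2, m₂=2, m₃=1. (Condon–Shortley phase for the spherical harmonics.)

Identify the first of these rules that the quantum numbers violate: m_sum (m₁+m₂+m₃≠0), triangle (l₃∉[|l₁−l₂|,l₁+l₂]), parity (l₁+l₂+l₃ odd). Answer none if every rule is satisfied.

m_sum

m₁+m₂+m₃ = -2 + 2 + 1 = 1  ✗
triangle: |3−2|=1 ≤ l₃=3 ≤ 3+2=5
parity: l₁+l₂+l₃ = 8 is even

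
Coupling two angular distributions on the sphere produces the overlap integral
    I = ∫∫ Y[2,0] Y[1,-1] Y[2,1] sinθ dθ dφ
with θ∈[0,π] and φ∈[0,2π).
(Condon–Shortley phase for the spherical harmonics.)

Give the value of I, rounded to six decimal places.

0.000000

l₁+l₂+l₃=5 is odd: 3j(l;000)=0 ⇒ I=0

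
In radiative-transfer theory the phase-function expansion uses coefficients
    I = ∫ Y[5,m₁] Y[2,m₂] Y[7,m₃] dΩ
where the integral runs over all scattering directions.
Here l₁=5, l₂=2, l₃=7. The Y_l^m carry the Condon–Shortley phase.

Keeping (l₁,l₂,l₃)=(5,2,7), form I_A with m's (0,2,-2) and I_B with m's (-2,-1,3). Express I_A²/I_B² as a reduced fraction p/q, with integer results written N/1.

21/80

l's match ⇒ only the (l;m) 3-j factors differ between A and B.
A: triangle coeff Δ(5,2,7) = 1/15015; Σ_t [0,0]: t=0:+1/345600 = 1/345600; (3j)²=6/715 [(5 2 7; 0 2 -2)], sign=-1
B: triangle coeff Δ(5,2,7) = 1/15015; Σ_t [0,0]: t=0:+1/181440 = 1/181440; (3j)²=32/1001 [(5 2 7; -2 -1 3)], sign=+1
I_A²/I_B² = (6/715)/(32/1001) = 21/80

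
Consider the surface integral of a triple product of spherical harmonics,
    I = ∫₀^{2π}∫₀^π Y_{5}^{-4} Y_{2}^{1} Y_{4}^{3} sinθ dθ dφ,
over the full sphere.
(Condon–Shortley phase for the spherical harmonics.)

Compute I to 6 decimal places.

0.000000

l₁+l₂+l₃=11 is odd: 3j(l;000)=0 ⇒ I=0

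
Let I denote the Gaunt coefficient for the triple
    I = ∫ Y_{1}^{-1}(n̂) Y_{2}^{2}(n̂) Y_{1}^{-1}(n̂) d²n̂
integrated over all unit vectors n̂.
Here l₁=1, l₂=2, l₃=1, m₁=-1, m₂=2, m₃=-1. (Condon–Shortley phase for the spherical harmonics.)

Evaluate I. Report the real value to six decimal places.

0.309019

m-sum 0 ✓  L=4 even ✓  1≤1≤3 ✓
Π(2lᵢ+1) = 3×5×3 = 45
triangle coeff Δ(1,2,1) = 1/30
Σ_t [1,1]: t=1:−1/1 = -1/1
(3j)²=2/15 [(1 2 1; 0 0 0)], sign=+1
Σ_t [2,2]: t=2:+1/4 = 1/4
(3j)²=1/5 [(1 2 1; -1 2 -1)], sign=+1
⇒ 4πI² = 6/5
I = (+1)√(6/5/(4π)) = 0.30901936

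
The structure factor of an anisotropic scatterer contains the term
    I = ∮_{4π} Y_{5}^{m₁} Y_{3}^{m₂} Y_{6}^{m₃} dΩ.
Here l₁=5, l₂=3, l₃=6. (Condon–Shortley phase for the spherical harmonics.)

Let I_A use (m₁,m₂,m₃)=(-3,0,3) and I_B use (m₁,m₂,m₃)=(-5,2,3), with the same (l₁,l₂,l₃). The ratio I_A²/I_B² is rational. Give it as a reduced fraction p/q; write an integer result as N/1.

Same 5,3,6: normalisation and zero-m 3j drop out of the ratio.
A: Δ: 2! 8! 4! / 15! → 1/675675; sum: t=0:+1/483840 t=1:−1/20160 t=2:+1/17280 = 1/96768; 3j²(5 3 6; -3 0 3) = Δ·Π!·Σ² = 1/1001  (sign -1)
B: Δ: 2! 8! 4! / 15! → 1/675675; sum: t=2:+1/483840 = 1/483840; 3j²(5 3 6; -5 2 3) = Δ·Π!·Σ² = 6/1001  (sign -1)
I_A²/I_B² = (1/1001)/(6/1001) = 1/6

1/6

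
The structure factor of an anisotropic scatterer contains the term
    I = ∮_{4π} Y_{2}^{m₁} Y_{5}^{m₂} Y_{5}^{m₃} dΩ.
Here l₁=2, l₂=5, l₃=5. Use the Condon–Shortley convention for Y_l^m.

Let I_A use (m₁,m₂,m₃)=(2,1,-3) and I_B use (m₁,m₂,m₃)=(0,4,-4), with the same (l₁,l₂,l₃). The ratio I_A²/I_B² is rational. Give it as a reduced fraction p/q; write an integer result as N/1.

28/9

l's match ⇒ only the (l;m) 3-j factors differ between A and B.
A: triangle coeff Δ(2,5,5) = 1/38610; Σ_t [0,0]: t=0:+1/5760 = 1/5760; (3j)²=56/2145 [(2 5 5; 2 1 -3)], sign=+1
B: triangle coeff Δ(2,5,5) = 1/38610; Σ_t [1,2]: t=1:−1/40320 t=2:+1/20160 = 1/40320; (3j)²=6/715 [(2 5 5; 0 4 -4)], sign=-1
I_A²/I_B² = (56/2145)/(6/715) = 28/9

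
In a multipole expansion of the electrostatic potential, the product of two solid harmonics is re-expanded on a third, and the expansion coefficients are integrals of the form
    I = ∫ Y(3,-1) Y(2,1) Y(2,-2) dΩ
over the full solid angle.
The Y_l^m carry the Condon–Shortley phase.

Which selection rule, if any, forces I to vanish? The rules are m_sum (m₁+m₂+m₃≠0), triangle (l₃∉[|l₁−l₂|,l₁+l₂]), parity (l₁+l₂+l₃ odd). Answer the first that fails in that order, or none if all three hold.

m₁+m₂+m₃ = -1 + 1 − 2 = -2  ✗
triangle: |3−2|=1 ≤ l₃=2 ≤ 3+2=5
parity: l₁+l₂+l₃ = 7 is odd

m_sum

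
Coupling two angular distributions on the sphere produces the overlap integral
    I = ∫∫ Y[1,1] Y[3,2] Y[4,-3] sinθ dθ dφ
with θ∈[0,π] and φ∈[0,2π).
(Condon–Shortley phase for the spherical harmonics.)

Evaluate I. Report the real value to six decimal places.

-0.282095

m-sum 0 ✓  L=8 even ✓  2≤4≤4 ✓
Π(2lᵢ+1) = 3×7×9 = 189
triangle coeff Δ(1,3,4) = 1/252
Σ_t [0,0]: t=0:+1/36 = 1/36
(3j)²=4/63 [(1 3 4; 0 0 0)], sign=+1
Σ_t [0,0]: t=0:+1/240 = 1/240
(3j)²=1/12 [(1 3 4; 1 2 -3)], sign=-1
⇒ 4πI² = 1/1
I = (-1)√(1/1/(4π)) = -0.28209479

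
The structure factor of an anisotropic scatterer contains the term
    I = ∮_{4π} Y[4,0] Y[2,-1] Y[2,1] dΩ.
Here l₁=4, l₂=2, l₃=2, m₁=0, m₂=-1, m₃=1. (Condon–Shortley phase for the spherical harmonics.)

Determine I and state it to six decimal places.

0.161197

Rules hold: Σm=0, L=8 even, 2≤2≤6.
N = 9·5·5 = 225
Δ = 4!·4!·0!/9! = 1/630
Racah Σ t=2..2: t=2:+1/16 = 1/16
⇒ 3j(4 2 2; 0 0 0)² = 2/35, sgn +1
Racah Σ t=1..1: t=1:−1/36 = -1/36
⇒ 3j(4 2 2; 0 -1 1)² = 8/315, sgn +1
4πI² = N·(3j₀)²·(3jₘ)² = 16/49
I = +1·√(0.326531/4π) = 0.16119702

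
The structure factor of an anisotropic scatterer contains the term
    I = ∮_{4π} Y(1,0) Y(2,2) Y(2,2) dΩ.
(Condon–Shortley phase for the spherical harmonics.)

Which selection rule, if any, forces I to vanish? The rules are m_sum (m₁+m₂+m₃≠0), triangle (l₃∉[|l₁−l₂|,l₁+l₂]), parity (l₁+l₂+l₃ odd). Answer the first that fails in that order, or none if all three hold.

azimuthal sum: 0 + 2 + 2 = 4  ✗
1 ≤ 2 ≤ 3 (triangle on l)
L = 1 + 2 + 2 = 5 (odd)

m_sum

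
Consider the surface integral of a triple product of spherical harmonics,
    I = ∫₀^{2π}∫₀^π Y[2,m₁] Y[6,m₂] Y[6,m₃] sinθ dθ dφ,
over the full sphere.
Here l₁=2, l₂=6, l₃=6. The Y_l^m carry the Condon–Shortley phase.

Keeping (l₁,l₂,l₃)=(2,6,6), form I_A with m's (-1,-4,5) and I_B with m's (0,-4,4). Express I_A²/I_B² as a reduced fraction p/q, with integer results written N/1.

l's match ⇒ only the (l;m) 3-j factors differ between A and B.
A: triangle coeff Δ(2,6,6) = 1/90090; Σ_t [1,2]: t=1:−1/725760 t=2:+1/7257600 = -1/806400; (3j)²=27/910 [(2 6 6; -1 -4 5)], sign=+1
B: triangle coeff Δ(2,6,6) = 1/90090; Σ_t [0,2]: t=0:+1/322560 t=1:−1/362880 t=2:+1/14515200 = 1/2419200; (3j)²=2/5005 [(2 6 6; 0 -4 4)], sign=+1
I_A²/I_B² = (27/910)/(2/5005) = 297/4

297/4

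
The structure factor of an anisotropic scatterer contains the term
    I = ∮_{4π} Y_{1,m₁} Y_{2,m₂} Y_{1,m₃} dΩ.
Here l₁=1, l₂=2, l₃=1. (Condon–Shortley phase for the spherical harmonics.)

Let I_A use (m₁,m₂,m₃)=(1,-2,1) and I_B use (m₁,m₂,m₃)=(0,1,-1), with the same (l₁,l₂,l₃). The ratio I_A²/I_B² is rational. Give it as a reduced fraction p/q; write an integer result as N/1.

2/1

l's match ⇒ only the (l;m) 3-j factors differ between A and B.
A: triangle coeff Δ(1,2,1) = 1/30; Σ_t [0,0]: t=0:+1/4 = 1/4; (3j)²=1/5 [(1 2 1; 1 -2 1)], sign=+1
B: triangle coeff Δ(1,2,1) = 1/30; Σ_t [1,1]: t=1:−1/2 = -1/2; (3j)²=1/10 [(1 2 1; 0 1 -1)], sign=-1
I_A²/I_B² = (1/5)/(1/10) = 2/1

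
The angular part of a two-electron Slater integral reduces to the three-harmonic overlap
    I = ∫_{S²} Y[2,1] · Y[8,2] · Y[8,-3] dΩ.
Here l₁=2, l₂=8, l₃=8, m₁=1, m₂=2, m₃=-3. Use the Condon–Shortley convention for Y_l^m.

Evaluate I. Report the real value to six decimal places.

-0.110109

Checks pass: Σm=0; 18 even; l₃=8∈[6,10].
(2·2+1)(2·8+1)(2·8+1) = 1445
Δ: 2! 2! 14! / 19! → 1/348840
sum: t=0:+1/116121600 t=1:−1/25401600 t=2:+1/116121600 = -1/45158400
3j²(2 8 8; 0 0 0) = Δ·Π!·Σ² = 24/1615  (sign -1)
sum: t=0:+1/174182400 t=1:−1/87091200 = -1/174182400
3j²(2 8 8; 1 2 -3) = Δ·Π!·Σ² = 55/7752  (sign +1)
combine: 4πI² = 1445·24/1615·55/7752 = 55/361
take √, sign -1: I = -0.11010900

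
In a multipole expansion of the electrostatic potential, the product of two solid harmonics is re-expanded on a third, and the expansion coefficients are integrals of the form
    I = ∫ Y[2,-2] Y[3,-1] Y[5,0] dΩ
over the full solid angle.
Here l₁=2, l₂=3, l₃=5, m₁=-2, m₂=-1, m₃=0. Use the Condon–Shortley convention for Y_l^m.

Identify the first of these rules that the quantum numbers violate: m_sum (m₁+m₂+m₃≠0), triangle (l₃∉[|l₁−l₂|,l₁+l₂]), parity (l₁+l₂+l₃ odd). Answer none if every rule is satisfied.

m_sum

Σmᵢ = -3  ✗
l₃∈[|l₁−l₂|,l₁+l₂]=[1,5], have l₃=5
Σlᵢ = 10 ⇒ even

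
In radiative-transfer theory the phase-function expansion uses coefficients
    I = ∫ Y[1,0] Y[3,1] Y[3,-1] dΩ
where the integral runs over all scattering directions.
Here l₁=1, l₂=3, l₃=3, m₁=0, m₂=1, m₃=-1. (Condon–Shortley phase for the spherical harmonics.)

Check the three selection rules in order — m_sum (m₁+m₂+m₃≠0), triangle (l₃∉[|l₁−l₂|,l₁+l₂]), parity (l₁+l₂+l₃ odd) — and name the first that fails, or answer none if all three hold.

parity

Σmᵢ = 0  ✓
l₃∈[|l₁−l₂|,l₁+l₂]=[2,4], have l₃=3  ✓
Σlᵢ = 7 ⇒ odd  ✗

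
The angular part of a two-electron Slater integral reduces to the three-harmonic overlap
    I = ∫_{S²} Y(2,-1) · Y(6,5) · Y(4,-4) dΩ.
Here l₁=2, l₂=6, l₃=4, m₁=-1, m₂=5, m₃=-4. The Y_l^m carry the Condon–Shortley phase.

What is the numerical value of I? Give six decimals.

-0.204295

Checks pass: Σm=0; 12 even; l₃=4∈[4,8].
(2·2+1)(2·6+1)(2·4+1) = 585
Δ: 4! 0! 8! / 13! → 1/6435
sum: t=2:+1/2304 = 1/2304
3j²(2 6 4; 0 0 0) = Δ·Π!·Σ² = 5/143  (sign +1)
sum: t=3:−1/241920 = -1/241920
3j²(2 6 4; -1 5 -4) = Δ·Π!·Σ² = 1/39  (sign -1)
combine: 4πI² = 585·5/143·1/39 = 75/143
take √, sign -1: I = -0.20429497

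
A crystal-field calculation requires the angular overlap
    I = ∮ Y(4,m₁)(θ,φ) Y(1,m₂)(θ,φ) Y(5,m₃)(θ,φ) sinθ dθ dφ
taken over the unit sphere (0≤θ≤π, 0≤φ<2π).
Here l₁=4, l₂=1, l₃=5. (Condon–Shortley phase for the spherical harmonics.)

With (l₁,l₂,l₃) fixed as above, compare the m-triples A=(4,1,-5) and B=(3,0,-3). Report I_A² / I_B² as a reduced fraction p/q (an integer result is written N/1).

45/16

Same 4,1,5: normalisation and zero-m 3j drop out of the ratio.
A: Δ: 0! 8! 2! / 11! → 1/495; sum: t=0:+1/80640 = 1/80640; 3j²(4 1 5; 4 1 -5) = Δ·Π!·Σ² = 1/11  (sign +1)
B: Δ: 0! 8! 2! / 11! → 1/495; sum: t=0:+1/5040 = 1/5040; 3j²(4 1 5; 3 0 -3) = Δ·Π!·Σ² = 16/495  (sign +1)
I_A²/I_B² = (1/11)/(16/495) = 45/16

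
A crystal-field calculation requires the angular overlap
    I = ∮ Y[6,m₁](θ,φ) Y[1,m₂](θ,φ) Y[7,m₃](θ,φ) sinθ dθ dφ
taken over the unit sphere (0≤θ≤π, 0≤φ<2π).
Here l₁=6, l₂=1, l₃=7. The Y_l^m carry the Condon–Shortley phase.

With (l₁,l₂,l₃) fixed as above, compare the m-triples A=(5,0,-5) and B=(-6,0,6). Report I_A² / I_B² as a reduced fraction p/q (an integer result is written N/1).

24/13

Shared (l₁,l₂,l₃)=(6,1,7): N and (l;000)² cancel in I_A²/I_B².
A: Δ = 0!·12!·2!/15! = 1/1365; Racah Σ t=0..0: t=0:+1/39916800 = 1/39916800; ⇒ 3j(6 1 7; 5 0 -5)² = 8/455, sgn +1
B: Δ = 0!·12!·2!/15! = 1/1365; Racah Σ t=0..0: t=0:+1/479001600 = 1/479001600; ⇒ 3j(6 1 7; -6 0 6)² = 1/105, sgn -1
I_A²/I_B² = (8/455)/(1/105) = 24/13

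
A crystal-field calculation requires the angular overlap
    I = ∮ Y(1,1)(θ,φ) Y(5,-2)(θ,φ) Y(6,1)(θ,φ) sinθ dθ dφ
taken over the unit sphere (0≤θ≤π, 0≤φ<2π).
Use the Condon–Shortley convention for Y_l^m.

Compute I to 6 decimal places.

-0.129207

Checks pass: Σm=0; 12 even; l₃=6∈[4,6].
(2·1+1)(2·5+1)(2·6+1) = 429
Δ: 0! 2! 10! / 13! → 1/858
sum: t=0:+1/14400 = 1/14400
3j²(1 5 6; 0 0 0) = Δ·Π!·Σ² = 6/143  (sign +1)
sum: t=0:+1/60480 = 1/60480
3j²(1 5 6; 1 -2 1) = Δ·Π!·Σ² = 5/429  (sign -1)
combine: 4πI² = 429·6/143·5/429 = 30/143
take √, sign -1: I = -0.12920749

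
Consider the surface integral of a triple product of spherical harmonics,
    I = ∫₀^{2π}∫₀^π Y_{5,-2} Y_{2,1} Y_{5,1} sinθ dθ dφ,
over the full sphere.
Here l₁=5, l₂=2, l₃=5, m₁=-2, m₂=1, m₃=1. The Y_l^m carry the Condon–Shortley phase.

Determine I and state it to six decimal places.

0.104819

m-sum 0 ✓  L=12 even ✓  3≤5≤7 ✓
Π(2lᵢ+1) = 11×5×11 = 605
triangle coeff Δ(5,2,5) = 1/38610
Σ_t [0,2]: t=0:+1/2880 t=1:−1/576 t=2:+1/2880 = -1/960
(3j)²=10/429 [(5 2 5; 0 0 0)], sign=+1
Σ_t [1,2]: t=1:−1/2880 t=2:+1/1440 = 1/2880
(3j)²=7/715 [(5 2 5; -2 1 1)], sign=+1
⇒ 4πI² = 70/507
I = (+1)√(70/507/(4π)) = 0.10481902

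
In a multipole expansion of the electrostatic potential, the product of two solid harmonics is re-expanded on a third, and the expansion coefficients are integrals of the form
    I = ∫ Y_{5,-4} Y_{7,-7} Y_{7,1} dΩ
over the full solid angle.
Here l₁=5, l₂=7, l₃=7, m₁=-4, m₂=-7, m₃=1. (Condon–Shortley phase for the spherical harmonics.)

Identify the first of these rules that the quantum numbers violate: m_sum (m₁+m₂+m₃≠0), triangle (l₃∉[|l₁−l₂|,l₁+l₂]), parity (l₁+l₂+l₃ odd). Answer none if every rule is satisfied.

m₁+m₂+m₃ = -4 − 7 + 1 = -10  ✗
triangle: |5−7|=2 ≤ l₃=7 ≤ 5+7=12
parity: l₁+l₂+l₃ = 19 is odd

m_sum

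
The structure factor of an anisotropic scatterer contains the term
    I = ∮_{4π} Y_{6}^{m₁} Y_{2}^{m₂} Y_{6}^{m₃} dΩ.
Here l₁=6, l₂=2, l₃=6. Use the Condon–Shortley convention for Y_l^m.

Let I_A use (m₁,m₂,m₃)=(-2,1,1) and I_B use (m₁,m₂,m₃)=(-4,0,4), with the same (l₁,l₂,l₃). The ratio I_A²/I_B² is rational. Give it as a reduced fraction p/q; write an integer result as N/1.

15/1

Shared (l₁,l₂,l₃)=(6,2,6): N and (l;000)² cancel in I_A²/I_B².
A: Δ = 2!·10!·2!/15! = 1/90090; Racah Σ t=1..2: t=1:−1/60480 t=2:+1/34560 = 1/80640; ⇒ 3j(6 2 6; -2 1 1)² = 6/1001, sgn -1
B: Δ = 2!·10!·2!/15! = 1/90090; Racah Σ t=0..2: t=0:+1/14515200 t=1:−1/362880 t=2:+1/322560 = 1/2419200; ⇒ 3j(6 2 6; -4 0 4)² = 2/5005, sgn +1
I_A²/I_B² = (6/1001)/(2/5005) = 15/1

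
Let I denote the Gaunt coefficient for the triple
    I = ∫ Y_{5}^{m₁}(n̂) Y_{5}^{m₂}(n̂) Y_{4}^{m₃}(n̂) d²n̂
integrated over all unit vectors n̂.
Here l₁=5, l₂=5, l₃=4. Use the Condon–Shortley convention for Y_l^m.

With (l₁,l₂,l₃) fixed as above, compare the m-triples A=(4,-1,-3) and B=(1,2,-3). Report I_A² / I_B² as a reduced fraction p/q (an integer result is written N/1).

12/1

Shared (l₁,l₂,l₃)=(5,5,4): N and (l;000)² cancel in I_A²/I_B².
A: Δ = 6!·4!·4!/15! = 1/3153150; Racah Σ t=0..1: t=0:+1/103680 t=1:−1/17280 = -1/20736; ⇒ 3j(5 5 4; 4 -1 -3)² = 10/429, sgn +1
B: Δ = 6!·4!·4!/15! = 1/3153150; Racah Σ t=3..4: t=3:−1/5184 t=4:+1/6912 = -1/20736; ⇒ 3j(5 5 4; 1 2 -3)² = 5/2574, sgn +1
I_A²/I_B² = (10/429)/(5/2574) = 12/1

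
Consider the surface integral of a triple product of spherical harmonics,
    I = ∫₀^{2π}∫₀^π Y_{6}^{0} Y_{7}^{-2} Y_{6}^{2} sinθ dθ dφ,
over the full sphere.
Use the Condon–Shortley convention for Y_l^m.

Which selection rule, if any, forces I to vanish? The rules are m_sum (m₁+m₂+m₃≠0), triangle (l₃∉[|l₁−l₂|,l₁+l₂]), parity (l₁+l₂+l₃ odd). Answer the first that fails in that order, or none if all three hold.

azimuthal sum: 0 − 2 + 2 = 0  ✓
1 ≤ 6 ≤ 13 (triangle on l)  ✓
L = 6 + 7 + 6 = 19 (odd)  ✗

parity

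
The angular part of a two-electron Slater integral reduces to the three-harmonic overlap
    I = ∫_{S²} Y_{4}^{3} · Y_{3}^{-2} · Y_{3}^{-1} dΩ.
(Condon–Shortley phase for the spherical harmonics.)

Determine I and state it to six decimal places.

-0.095955

Rules hold: Σm=0, L=10 even, 1≤3≤7.
N = 9·7·7 = 441
Δ = 4!·4!·2!/11! = 1/34650
Racah Σ t=1..3: t=1:−1/72 t=2:+1/16 t=3:−1/72 = 5/144
⇒ 3j(4 3 3; 0 0 0)² = 2/77, sgn -1
Racah Σ t=0..1: t=0:+1/144 t=1:−1/288 = 1/288
⇒ 3j(4 3 3; 3 -2 -1)² = 1/99, sgn +1
4πI² = N·(3j₀)²·(3jₘ)² = 14/121
I = -1·√(0.115702/4π) = -0.09595473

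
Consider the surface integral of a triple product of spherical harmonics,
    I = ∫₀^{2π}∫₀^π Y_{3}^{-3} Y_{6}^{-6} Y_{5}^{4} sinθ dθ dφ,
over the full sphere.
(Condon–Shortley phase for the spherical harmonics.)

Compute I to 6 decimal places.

0.000000

Σmᵢ = -5 ≠ 0, so the φ-integral vanishes; I = 0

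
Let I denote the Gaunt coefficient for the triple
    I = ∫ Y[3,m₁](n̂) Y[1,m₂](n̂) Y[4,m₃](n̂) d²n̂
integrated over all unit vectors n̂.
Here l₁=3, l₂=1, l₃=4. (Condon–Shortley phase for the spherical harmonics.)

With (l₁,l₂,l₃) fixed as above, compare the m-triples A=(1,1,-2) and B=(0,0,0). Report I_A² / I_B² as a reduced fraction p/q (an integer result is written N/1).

15/16

Shared (l₁,l₂,l₃)=(3,1,4): N and (l;000)² cancel in I_A²/I_B².
A: Δ = 0!·6!·2!/9! = 1/252; Racah Σ t=0..0: t=0:+1/96 = 1/96; ⇒ 3j(3 1 4; 1 1 -2)² = 5/84, sgn +1
B: Δ = 0!·6!·2!/9! = 1/252; Racah Σ t=0..0: t=0:+1/36 = 1/36; ⇒ 3j(3 1 4; 0 0 0)² = 4/63, sgn +1
I_A²/I_B² = (5/84)/(4/63) = 15/16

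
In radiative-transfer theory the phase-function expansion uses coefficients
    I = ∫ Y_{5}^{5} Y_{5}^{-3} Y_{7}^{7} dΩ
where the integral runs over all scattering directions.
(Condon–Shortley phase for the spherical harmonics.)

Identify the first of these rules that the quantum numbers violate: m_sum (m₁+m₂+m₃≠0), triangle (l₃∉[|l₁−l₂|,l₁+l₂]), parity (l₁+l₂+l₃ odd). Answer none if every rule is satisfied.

m_sum

Σmᵢ = 9  ✗
l₃∈[|l₁−l₂|,l₁+l₂]=[0,10], have l₃=7
Σlᵢ = 17 ⇒ odd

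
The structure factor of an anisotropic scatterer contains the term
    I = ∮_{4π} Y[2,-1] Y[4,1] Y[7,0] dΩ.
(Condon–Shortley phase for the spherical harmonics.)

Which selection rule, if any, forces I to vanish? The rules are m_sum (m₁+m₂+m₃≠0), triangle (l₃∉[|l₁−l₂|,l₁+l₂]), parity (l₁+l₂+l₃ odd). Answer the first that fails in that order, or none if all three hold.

m₁+m₂+m₃ = -1 + 1 + 0 = 0  ✓
triangle: |2−4|=2 ≤ l₃=7 ≤ 2+4=6  ✗
parity: l₁+l₂+l₃ = 13 is odd

triangle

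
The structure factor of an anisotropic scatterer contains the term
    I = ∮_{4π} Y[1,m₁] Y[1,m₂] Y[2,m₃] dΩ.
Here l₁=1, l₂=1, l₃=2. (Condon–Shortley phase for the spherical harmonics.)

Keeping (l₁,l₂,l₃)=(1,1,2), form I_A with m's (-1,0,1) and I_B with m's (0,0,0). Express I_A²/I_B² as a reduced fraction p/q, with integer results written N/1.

3/4

Shared (l₁,l₂,l₃)=(1,1,2): N and (l;000)² cancel in I_A²/I_B².
A: Δ = 0!·2!·2!/5! = 1/30; Racah Σ t=0..0: t=0:+1/2 = 1/2; ⇒ 3j(1 1 2; -1 0 1)² = 1/10, sgn -1
B: Δ = 0!·2!·2!/5! = 1/30; Racah Σ t=0..0: t=0:+1/1 = 1/1; ⇒ 3j(1 1 2; 0 0 0)² = 2/15, sgn +1
I_A²/I_B² = (1/10)/(2/15) = 3/4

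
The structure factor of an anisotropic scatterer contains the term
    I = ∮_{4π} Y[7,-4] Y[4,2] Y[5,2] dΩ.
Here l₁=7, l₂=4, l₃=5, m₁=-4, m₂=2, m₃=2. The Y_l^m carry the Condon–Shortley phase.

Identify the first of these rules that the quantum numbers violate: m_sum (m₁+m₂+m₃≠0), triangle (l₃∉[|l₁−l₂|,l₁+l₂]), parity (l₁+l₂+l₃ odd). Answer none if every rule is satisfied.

none

azimuthal sum: -4 + 2 + 2 = 0  ✓
3 ≤ 5 ≤ 11 (triangle on l)  ✓
L = 7 + 4 + 5 = 16 (even)  ✓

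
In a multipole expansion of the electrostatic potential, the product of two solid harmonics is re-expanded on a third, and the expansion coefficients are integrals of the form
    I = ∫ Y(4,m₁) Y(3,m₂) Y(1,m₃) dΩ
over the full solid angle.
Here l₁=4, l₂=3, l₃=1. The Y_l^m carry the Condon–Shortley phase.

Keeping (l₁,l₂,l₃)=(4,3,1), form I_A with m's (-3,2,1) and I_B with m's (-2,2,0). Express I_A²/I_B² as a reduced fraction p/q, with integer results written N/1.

7/4

Shared (l₁,l₂,l₃)=(4,3,1): N and (l;000)² cancel in I_A²/I_B².
A: Δ = 6!·2!·0!/9! = 1/252; Racah Σ t=5..5: t=5:−1/240 = -1/240; ⇒ 3j(4 3 1; -3 2 1)² = 1/12, sgn -1
B: Δ = 6!·2!·0!/9! = 1/252; Racah Σ t=5..5: t=5:−1/120 = -1/120; ⇒ 3j(4 3 1; -2 2 0)² = 1/21, sgn +1
I_A²/I_B² = (1/12)/(1/21) = 7/4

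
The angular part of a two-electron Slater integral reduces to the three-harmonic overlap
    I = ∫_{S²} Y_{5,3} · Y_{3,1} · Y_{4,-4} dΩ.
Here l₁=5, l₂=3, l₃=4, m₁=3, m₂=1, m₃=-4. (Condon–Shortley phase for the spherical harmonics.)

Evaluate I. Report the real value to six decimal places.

0.169606

Checks pass: Σm=0; 12 even; l₃=4∈[2,8].
(2·5+1)(2·3+1)(2·4+1) = 693
Δ: 4! 6! 2! / 13! → 1/180180
sum: t=1:−1/576 t=2:+1/144 t=3:−1/576 = 1/288
3j²(5 3 4; 0 0 0) = Δ·Π!·Σ² = 20/1001  (sign +1)
sum: t=2:+1/5760 = 1/5760
3j²(5 3 4; 3 1 -4) = Δ·Π!·Σ² = 56/2145  (sign +1)
combine: 4πI² = 693·20/1001·56/2145 = 672/1859
take √, sign +1: I = 0.16960553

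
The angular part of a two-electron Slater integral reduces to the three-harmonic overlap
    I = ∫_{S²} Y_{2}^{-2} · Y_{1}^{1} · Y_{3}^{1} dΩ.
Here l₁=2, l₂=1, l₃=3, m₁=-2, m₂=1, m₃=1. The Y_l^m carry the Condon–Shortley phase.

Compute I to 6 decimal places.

-0.082589

Checks pass: Σm=0; 6 even; l₃=3∈[1,3].
(2·2+1)(2·1+1)(2·3+1) = 105
Δ: 0! 4! 2! / 7! → 1/105
sum: t=0:+1/4 = 1/4
3j²(2 1 3; 0 0 0) = Δ·Π!·Σ² = 3/35  (sign -1)
sum: t=0:+1/48 = 1/48
3j²(2 1 3; -2 1 1) = Δ·Π!·Σ² = 1/105  (sign +1)
combine: 4πI² = 105·3/35·1/105 = 3/35
take √, sign -1: I = -0.08258890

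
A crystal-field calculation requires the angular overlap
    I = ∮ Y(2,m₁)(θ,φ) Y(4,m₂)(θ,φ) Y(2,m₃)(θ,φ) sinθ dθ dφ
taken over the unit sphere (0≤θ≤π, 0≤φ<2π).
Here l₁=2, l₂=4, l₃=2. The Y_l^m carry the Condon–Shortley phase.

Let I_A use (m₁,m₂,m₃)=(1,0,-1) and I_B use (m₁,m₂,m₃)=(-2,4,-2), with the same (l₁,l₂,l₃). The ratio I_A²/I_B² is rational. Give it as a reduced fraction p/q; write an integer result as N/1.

Shared (l₁,l₂,l₃)=(2,4,2): N and (l;000)² cancel in I_A²/I_B².
A: Δ = 4!·0!·4!/9! = 1/630; Racah Σ t=1..1: t=1:−1/36 = -1/36; ⇒ 3j(2 4 2; 1 0 -1)² = 8/315, sgn +1
B: Δ = 4!·0!·4!/9! = 1/630; Racah Σ t=4..4: t=4:+1/576 = 1/576; ⇒ 3j(2 4 2; -2 4 -2)² = 1/9, sgn +1
I_A²/I_B² = (8/315)/(1/9) = 8/35

8/35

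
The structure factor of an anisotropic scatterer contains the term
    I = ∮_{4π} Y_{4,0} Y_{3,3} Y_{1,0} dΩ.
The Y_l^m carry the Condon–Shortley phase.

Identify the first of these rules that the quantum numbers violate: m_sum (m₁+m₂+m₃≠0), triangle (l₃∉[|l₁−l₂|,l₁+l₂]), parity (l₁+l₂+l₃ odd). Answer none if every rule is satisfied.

m_sum

Σmᵢ = 3  ✗
l₃∈[|l₁−l₂|,l₁+l₂]=[1,7], have l₃=1
Σlᵢ = 8 ⇒ even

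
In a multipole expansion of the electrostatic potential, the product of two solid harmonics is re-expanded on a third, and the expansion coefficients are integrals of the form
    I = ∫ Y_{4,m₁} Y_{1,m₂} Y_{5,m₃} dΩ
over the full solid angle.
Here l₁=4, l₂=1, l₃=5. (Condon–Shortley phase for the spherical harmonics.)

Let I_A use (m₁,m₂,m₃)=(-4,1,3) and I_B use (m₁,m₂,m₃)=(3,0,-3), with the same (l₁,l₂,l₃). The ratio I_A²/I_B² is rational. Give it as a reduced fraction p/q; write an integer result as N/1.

1/16

l's match ⇒ only the (l;m) 3-j factors differ between A and B.
A: triangle coeff Δ(4,1,5) = 1/495; Σ_t [0,0]: t=0:+1/80640 = 1/80640; (3j)²=1/495 [(4 1 5; -4 1 3)], sign=+1
B: triangle coeff Δ(4,1,5) = 1/495; Σ_t [0,0]: t=0:+1/5040 = 1/5040; (3j)²=16/495 [(4 1 5; 3 0 -3)], sign=+1
I_A²/I_B² = (1/495)/(16/495) = 1/16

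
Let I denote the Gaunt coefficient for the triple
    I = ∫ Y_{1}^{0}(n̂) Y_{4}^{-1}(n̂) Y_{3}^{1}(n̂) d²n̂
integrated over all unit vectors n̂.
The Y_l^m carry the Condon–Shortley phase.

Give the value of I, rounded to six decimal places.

-0.238414

m-sum 0 ✓  L=8 even ✓  3≤3≤5 ✓
Π(2lᵢ+1) = 3×9×7 = 189
triangle coeff Δ(1,4,3) = 1/252
Σ_t [1,1]: t=1:−1/36 = -1/36
(3j)²=4/63 [(1 4 3; 0 0 0)], sign=+1
Σ_t [1,1]: t=1:−1/48 = -1/48
(3j)²=5/84 [(1 4 3; 0 -1 1)], sign=-1
⇒ 4πI² = 5/7
I = (-1)√(5/7/(4π)) = -0.23841361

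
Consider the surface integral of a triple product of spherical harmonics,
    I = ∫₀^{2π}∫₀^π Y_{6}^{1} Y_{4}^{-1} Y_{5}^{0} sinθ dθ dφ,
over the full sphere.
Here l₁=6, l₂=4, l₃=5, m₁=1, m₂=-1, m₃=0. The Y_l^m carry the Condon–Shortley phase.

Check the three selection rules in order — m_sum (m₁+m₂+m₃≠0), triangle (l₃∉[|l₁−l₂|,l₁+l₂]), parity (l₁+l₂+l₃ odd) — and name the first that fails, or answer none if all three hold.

parity

m₁+m₂+m₃ = 1 − 1 + 0 = 0  ✓
triangle: |6−4|=2 ≤ l₃=5 ≤ 6+4=10  ✓
parity: l₁+l₂+l₃ = 15 is odd  ✗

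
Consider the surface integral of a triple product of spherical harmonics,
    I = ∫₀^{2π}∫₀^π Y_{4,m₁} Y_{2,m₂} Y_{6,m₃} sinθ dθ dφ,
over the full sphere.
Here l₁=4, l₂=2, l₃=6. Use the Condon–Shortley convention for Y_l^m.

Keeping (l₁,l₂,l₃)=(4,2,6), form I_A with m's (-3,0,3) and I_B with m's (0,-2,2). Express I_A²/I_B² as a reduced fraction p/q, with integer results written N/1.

Shared (l₁,l₂,l₃)=(4,2,6): N and (l;000)² cancel in I_A²/I_B².
A: Δ = 0!·8!·4!/13! = 1/6435; Racah Σ t=0..0: t=0:+1/20160 = 1/20160; ⇒ 3j(4 2 6; -3 0 3)² = 12/715, sgn -1
B: Δ = 0!·8!·4!/13! = 1/6435; Racah Σ t=0..0: t=0:+1/13824 = 1/13824; ⇒ 3j(4 2 6; 0 -2 2)² = 14/1287, sgn +1
I_A²/I_B² = (12/715)/(14/1287) = 54/35

54/35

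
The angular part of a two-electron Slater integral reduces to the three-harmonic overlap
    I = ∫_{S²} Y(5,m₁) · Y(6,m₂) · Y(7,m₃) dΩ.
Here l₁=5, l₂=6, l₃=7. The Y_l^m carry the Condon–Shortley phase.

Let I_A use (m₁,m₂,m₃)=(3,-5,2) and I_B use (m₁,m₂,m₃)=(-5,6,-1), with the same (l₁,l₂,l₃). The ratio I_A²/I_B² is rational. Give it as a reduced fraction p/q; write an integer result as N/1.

l's match ⇒ only the (l;m) 3-j factors differ between A and B.
A: triangle coeff Δ(5,6,7) = 1/174594420; Σ_t [0,1]: t=0:+1/5806080 t=1:−1/29030400 = 1/7257600; (3j)²=64/4199 [(5 6 7; 3 -5 2)], sign=-1
B: triangle coeff Δ(5,6,7) = 1/174594420; Σ_t [4,4]: t=4:+1/696729600 = 1/696729600; (3j)²=5/8398 [(5 6 7; -5 6 -1)], sign=+1
I_A²/I_B² = (64/4199)/(5/8398) = 128/5

128/5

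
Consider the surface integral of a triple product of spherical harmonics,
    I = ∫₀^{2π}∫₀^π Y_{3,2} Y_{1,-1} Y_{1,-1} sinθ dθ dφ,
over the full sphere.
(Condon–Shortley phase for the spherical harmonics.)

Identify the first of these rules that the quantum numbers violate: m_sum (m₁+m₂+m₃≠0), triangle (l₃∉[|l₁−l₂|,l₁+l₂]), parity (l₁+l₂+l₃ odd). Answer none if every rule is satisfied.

triangle

Σmᵢ = 0  ✓
l₃∈[|l₁−l₂|,l₁+l₂]=[2,4], have l₃=1  ✗
Σlᵢ = 5 ⇒ odd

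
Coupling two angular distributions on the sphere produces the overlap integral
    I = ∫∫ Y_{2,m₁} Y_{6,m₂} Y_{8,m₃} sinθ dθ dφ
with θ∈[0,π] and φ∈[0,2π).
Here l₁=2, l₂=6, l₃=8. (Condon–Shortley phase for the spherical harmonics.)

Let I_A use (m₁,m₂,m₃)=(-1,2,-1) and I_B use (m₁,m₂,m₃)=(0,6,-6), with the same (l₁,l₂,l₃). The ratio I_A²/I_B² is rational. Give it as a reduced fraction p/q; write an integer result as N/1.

l's match ⇒ only the (l;m) 3-j factors differ between A and B.
A: triangle coeff Δ(2,6,8) = 1/30940; Σ_t [0,0]: t=0:+1/5806080 = 1/5806080; (3j)²=9/884 [(2 6 8; -1 2 -1)], sign=-1
B: triangle coeff Δ(2,6,8) = 1/30940; Σ_t [0,0]: t=0:+1/1916006400 = 1/1916006400; (3j)²=1/340 [(2 6 8; 0 6 -6)], sign=+1
I_A²/I_B² = (9/884)/(1/340) = 45/13

45/13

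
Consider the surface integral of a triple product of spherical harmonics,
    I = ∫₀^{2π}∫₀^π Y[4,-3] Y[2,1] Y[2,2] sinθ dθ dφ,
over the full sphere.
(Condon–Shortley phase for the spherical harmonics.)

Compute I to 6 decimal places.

-0.238414

m-sum 0 ✓  L=8 even ✓  2≤2≤6 ✓
Π(2lᵢ+1) = 9×5×5 = 225
triangle coeff Δ(4,2,2) = 1/630
Σ_t [2,2]: t=2:+1/16 = 1/16
(3j)²=2/35 [(4 2 2; 0 0 0)], sign=+1
Σ_t [3,3]: t=3:−1/144 = -1/144
(3j)²=1/18 [(4 2 2; -3 1 2)], sign=-1
⇒ 4πI² = 5/7
I = (-1)√(5/7/(4π)) = -0.23841361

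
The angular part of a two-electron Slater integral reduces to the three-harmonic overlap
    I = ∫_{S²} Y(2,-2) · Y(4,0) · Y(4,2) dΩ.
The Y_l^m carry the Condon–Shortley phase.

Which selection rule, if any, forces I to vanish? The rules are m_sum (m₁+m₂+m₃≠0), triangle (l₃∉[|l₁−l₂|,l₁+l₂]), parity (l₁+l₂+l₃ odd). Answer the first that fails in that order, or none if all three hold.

none

m₁+m₂+m₃ = -2 + 0 + 2 = 0  ✓
triangle: |2−4|=2 ≤ l₃=4 ≤ 2+4=6  ✓
parity: l₁+l₂+l₃ = 10 is even  ✓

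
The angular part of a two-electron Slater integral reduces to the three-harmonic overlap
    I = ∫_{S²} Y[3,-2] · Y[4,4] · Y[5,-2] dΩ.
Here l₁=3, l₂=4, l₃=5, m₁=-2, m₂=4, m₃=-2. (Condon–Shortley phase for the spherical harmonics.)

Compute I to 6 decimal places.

m-sum 0 ✓  L=12 even ✓  1≤5≤7 ✓
Π(2lᵢ+1) = 7×9×11 = 693
triangle coeff Δ(3,4,5) = 1/180180
Σ_t [0,2]: t=0:+1/576 t=1:−1/144 t=2:+1/576 = -1/288
(3j)²=20/1001 [(3 4 5; 0 0 0)], sign=+1
Σ_t [2,2]: t=2:+1/8640 = 1/8640
(3j)²=14/1287 [(3 4 5; -2 4 -2)], sign=-1
⇒ 4πI² = 280/1859
I = (-1)√(280/1859/(4π)) = -0.10947990

-0.109480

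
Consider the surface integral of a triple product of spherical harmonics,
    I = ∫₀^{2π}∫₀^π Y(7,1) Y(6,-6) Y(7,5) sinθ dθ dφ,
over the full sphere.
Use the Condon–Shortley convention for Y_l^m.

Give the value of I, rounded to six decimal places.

Checks pass: Σm=0; 20 even; l₃=7∈[1,13].
(2·7+1)(2·6+1)(2·7+1) = 2925
Δ: 6! 8! 6! / 21! → 1/2444321880
sum: t=0:+1/2612736000 t=1:−1/20736000 t=2:+1/1658880 t=3:−1/746496 t=4:+1/1658880 t=5:−1/20736000 t=6:+1/2612736000 = -1/4354560
3j²(7 6 7; 0 0 0) = Δ·Π!·Σ² = 1000/138567  (sign +1)
sum: t=0:+1/746496000 = 1/746496000
3j²(7 6 7; 1 -6 5) = Δ·Π!·Σ² = 616/62985  (sign +1)
combine: 4πI² = 2925·1000/138567·616/62985 = 280000/1356277
take √, sign +1: I = 0.12817398

0.128174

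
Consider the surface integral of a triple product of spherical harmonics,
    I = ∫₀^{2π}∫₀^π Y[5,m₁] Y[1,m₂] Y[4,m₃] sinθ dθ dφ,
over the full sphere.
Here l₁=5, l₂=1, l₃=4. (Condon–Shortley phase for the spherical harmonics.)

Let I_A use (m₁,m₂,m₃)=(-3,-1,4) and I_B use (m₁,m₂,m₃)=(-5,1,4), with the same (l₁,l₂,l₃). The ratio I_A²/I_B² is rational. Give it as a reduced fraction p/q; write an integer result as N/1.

1/45

l's match ⇒ only the (l;m) 3-j factors differ between A and B.
A: triangle coeff Δ(5,1,4) = 1/495; Σ_t [0,0]: t=0:+1/80640 = 1/80640; (3j)²=1/495 [(5 1 4; -3 -1 4)], sign=+1
B: triangle coeff Δ(5,1,4) = 1/495; Σ_t [2,2]: t=2:+1/80640 = 1/80640; (3j)²=1/11 [(5 1 4; -5 1 4)], sign=+1
I_A²/I_B² = (1/495)/(1/11) = 1/45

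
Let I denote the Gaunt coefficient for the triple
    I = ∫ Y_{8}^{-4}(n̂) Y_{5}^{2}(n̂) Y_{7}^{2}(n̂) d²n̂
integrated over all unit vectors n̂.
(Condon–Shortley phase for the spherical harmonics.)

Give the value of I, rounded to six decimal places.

Rules hold: Σm=0, L=20 even, 3≤7≤13.
N = 17·11·15 = 2805
Δ = 6!·10!·4!/21! = 1/814773960
Racah Σ t=1..5: t=1:−1/87091200 t=2:+1/4976640 t=3:−1/2073600 t=4:+1/4976640 t=5:−1/87091200 = -1/9676800
⇒ 3j(8 5 7; 0 0 0)² = 360/46189, sgn +1
Racah Σ t=3..6: t=3:−1/313528320 t=4:+1/23224320 t=5:−1/14515200 t=6:+1/74649600 = -7/447897600
⇒ 3j(8 5 7; -4 2 2)² = 343/75582, sgn +1
4πI² = N·(3j₀)²·(3jₘ)² = 102900/1037153
I = +1·√(0.0992139/4π) = 0.08885489

0.088855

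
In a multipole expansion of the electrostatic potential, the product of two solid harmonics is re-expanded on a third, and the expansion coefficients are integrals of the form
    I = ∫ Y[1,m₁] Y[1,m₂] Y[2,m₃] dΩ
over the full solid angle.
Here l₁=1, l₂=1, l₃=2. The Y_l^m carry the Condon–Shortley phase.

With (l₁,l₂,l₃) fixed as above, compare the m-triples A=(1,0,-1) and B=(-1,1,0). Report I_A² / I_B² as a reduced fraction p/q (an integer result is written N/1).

Shared (l₁,l₂,l₃)=(1,1,2): N and (l;000)² cancel in I_A²/I_B².
A: Δ = 0!·2!·2!/5! = 1/30; Racah Σ t=0..0: t=0:+1/2 = 1/2; ⇒ 3j(1 1 2; 1 0 -1)² = 1/10, sgn -1
B: Δ = 0!·2!·2!/5! = 1/30; Racah Σ t=0..0: t=0:+1/4 = 1/4; ⇒ 3j(1 1 2; -1 1 0)² = 1/30, sgn +1
I_A²/I_B² = (1/10)/(1/30) = 3/1

3/1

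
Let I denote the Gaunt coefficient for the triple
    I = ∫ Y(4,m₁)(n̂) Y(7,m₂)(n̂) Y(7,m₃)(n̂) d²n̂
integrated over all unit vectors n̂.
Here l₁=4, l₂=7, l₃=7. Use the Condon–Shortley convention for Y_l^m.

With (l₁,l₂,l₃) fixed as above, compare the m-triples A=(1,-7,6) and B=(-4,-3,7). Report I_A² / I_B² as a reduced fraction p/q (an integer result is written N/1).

143/7

l's match ⇒ only the (l;m) 3-j factors differ between A and B.
A: triangle coeff Δ(4,7,7) = 1/58198140; Σ_t [0,0]: t=0:+1/522547200 = 1/522547200; (3j)²=143/5814 [(4 7 7; 1 -7 6)], sign=-1
B: triangle coeff Δ(4,7,7) = 1/58198140; Σ_t [4,4]: t=4:+1/2090188800 = 1/2090188800; (3j)²=7/5814 [(4 7 7; -4 -3 7)], sign=+1
I_A²/I_B² = (143/5814)/(7/5814) = 143/7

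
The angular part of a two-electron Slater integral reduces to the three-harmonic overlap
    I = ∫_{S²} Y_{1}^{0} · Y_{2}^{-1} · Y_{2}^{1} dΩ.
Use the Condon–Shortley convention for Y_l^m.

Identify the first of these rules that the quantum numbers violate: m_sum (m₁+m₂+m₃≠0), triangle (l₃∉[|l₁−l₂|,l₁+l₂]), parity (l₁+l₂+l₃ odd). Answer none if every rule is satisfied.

parity

Σmᵢ = 0  ✓
l₃∈[|l₁−l₂|,l₁+l₂]=[1,3], have l₃=2  ✓
Σlᵢ = 5 ⇒ odd  ✗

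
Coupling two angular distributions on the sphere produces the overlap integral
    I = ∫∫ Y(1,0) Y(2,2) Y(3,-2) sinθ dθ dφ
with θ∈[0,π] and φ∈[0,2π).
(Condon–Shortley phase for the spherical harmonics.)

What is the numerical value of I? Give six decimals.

0.184674

m-sum 0 ✓  L=6 even ✓  1≤3≤3 ✓
Π(2lᵢ+1) = 3×5×7 = 105
triangle coeff Δ(1,2,3) = 1/105
Σ_t [0,0]: t=0:+1/4 = 1/4
(3j)²=3/35 [(1 2 3; 0 0 0)], sign=-1
Σ_t [0,0]: t=0:+1/24 = 1/24
(3j)²=1/21 [(1 2 3; 0 2 -2)], sign=-1
⇒ 4πI² = 3/7
I = (+1)√(3/7/(4π)) = 0.18467439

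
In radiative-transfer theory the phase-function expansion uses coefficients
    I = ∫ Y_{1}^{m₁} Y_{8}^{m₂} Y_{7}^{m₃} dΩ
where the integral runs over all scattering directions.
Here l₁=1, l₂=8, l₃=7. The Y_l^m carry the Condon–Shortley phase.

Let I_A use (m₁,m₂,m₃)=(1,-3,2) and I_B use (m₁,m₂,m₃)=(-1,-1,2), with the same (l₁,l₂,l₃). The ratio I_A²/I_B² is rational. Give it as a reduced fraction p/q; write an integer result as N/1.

55/21

l's match ⇒ only the (l;m) 3-j factors differ between A and B.
A: triangle coeff Δ(1,8,7) = 1/2040; Σ_t [0,0]: t=0:+1/87091200 = 1/87091200; (3j)²=11/408 [(1 8 7; 1 -3 2)], sign=-1
B: triangle coeff Δ(1,8,7) = 1/2040; Σ_t [2,2]: t=2:+1/87091200 = 1/87091200; (3j)²=7/680 [(1 8 7; -1 -1 2)], sign=-1
I_A²/I_B² = (11/408)/(7/680) = 55/21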